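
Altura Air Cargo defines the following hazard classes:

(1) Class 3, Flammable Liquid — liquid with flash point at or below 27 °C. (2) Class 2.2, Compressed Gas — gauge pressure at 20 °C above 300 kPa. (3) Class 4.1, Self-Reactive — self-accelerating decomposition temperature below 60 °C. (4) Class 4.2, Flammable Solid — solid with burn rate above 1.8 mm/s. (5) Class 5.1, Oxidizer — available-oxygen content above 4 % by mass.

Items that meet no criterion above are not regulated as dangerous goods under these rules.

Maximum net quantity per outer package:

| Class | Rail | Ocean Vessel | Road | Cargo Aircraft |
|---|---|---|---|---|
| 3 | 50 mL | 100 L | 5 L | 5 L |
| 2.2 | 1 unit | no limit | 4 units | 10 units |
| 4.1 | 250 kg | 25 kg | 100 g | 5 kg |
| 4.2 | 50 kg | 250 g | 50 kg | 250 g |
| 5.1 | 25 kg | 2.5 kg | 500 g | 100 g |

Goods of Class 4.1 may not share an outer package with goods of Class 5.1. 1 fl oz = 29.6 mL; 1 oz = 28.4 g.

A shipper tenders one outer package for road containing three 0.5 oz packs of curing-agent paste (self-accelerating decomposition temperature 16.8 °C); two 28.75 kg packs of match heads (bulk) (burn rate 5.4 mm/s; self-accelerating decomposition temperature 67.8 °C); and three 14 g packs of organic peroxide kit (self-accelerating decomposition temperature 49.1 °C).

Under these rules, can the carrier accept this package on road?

With self-accelerating decomposition temperature 16.8 °C (< 60 °C), the curing-agent paste falls in Class 4.1.
The match heads (bulk) have burn rate 5.4 mm/s, which is > 1.8 mm/s, so they are Class 4.2 (Flammable Solid).
With self-accelerating decomposition temperature 49.1 °C (< 60 °C), the organic peroxide kit falls in Class 4.1.
Class 4.2 quantity: two 28.75 kg packs = 57.5 kg.
57.5 kg exceeds the road limit of 50 kg for Class 4.2.
Total Class 4.1: (three 0.5 oz packs = 42.6 g) + (three 14 g packs = 42 g) = 84.6 g.
84.6 g is within the road limit of 100 g for Class 4.1.
The segregation rule (Class 4.1 with Class 5.1) does not apply to Class 4.2 with Class 4.1.

No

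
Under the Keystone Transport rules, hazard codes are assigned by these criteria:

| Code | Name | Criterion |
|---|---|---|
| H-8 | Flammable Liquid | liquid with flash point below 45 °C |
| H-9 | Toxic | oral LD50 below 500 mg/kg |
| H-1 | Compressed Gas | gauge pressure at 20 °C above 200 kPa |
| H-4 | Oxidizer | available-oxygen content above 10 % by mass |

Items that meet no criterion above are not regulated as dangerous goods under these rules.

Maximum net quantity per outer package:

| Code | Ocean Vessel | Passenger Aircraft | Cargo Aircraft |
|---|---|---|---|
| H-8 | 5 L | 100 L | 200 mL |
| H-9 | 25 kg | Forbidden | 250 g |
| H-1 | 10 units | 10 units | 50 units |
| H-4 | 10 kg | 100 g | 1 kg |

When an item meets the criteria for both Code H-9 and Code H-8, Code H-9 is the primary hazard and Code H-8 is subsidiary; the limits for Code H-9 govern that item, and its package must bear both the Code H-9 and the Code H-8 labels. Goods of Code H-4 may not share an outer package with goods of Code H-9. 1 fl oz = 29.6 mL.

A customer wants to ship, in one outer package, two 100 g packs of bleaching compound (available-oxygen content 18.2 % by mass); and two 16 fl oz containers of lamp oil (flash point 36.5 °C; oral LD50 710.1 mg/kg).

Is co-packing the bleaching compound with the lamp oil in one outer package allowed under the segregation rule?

Bleaching compound: available-oxygen content 18.2 % by mass > 10 % by mass → Code H-4 (Oxidizer).
Lamp oil: flash point 36.5 °C < 45 °C → Code H-8 (Flammable Liquid).
No segregation rule bars Code H-4 with Code H-8.

Yes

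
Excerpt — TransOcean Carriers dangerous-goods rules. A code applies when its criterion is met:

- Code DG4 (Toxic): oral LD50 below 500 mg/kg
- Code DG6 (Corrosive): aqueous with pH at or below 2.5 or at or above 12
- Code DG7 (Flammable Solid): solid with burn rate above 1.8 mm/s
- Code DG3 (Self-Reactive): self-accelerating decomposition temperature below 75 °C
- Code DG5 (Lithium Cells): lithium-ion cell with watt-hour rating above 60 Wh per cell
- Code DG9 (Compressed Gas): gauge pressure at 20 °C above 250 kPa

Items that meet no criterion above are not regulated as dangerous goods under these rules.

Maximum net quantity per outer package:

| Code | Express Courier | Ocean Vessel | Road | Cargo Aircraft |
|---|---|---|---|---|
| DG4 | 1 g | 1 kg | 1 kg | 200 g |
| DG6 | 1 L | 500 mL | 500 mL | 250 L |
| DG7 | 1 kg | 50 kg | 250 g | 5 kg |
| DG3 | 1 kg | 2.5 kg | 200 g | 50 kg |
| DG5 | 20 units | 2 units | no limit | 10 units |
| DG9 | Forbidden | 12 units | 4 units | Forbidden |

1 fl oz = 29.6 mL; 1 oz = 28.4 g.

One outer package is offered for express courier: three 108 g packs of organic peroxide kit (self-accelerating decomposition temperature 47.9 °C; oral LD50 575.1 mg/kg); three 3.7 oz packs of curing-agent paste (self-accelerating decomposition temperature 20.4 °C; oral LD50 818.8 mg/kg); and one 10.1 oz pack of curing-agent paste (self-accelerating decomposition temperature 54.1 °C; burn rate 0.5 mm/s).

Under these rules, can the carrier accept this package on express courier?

With self-accelerating decomposition temperature 47.9 °C (< 75 °C), the organic peroxide kit falls in Code DG3.
The curing-agent paste has self-accelerating decomposition temperature 20.4 °C, which is < 75 °C, so it is Code DG3 (Self-Reactive).
Self-accelerating decomposition temperature 54.1 °C meets the Code DG3 criterion (Self-Reactive), so the curing-agent paste is Code DG3.
Code DG3 net quantity: (three 108 g packs = 324 g) + (three 3.7 oz packs = 315.24 g) + (one 10.1 oz pack = 286.84 g) = 926.08 g.
926.08 g is within the express courier limit of 1 kg for Code DG3.

Yes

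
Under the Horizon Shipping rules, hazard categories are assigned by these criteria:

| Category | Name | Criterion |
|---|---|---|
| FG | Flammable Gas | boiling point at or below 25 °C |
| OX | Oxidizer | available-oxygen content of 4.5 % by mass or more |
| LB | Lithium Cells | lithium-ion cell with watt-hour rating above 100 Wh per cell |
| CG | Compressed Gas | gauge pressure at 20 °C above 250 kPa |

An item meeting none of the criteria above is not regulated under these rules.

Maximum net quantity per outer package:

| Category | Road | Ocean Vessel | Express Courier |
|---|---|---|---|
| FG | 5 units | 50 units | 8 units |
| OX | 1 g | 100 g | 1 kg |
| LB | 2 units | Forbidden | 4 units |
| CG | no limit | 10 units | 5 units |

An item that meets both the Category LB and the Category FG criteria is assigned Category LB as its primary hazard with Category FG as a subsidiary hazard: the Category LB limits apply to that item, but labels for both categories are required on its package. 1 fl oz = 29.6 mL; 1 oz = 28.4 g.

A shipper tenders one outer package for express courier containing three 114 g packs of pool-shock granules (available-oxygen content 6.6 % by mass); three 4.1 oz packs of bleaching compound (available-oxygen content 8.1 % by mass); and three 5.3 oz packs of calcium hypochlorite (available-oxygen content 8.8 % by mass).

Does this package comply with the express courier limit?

Pool-shock granules: available-oxygen content 6.6 % by mass ≥ 4.5 % by mass → Category OX (Oxidizer).
With available-oxygen content 8.1 % by mass (≥ 4.5 % by mass), the bleaching compound falls in Category OX.
Available-oxygen content 8.8 % by mass meets the Category OX criterion (Oxidizer), so the calcium hypochlorite is Category OX.
Total Category OX: (three 114 g packs = 342 g) + (three 4.1 oz packs = 349.32 g) + (three 5.3 oz packs = 451.56 g) = 1142.88 g.
1142.88 g exceeds the express courier limit of 1 kg for Category OX.

No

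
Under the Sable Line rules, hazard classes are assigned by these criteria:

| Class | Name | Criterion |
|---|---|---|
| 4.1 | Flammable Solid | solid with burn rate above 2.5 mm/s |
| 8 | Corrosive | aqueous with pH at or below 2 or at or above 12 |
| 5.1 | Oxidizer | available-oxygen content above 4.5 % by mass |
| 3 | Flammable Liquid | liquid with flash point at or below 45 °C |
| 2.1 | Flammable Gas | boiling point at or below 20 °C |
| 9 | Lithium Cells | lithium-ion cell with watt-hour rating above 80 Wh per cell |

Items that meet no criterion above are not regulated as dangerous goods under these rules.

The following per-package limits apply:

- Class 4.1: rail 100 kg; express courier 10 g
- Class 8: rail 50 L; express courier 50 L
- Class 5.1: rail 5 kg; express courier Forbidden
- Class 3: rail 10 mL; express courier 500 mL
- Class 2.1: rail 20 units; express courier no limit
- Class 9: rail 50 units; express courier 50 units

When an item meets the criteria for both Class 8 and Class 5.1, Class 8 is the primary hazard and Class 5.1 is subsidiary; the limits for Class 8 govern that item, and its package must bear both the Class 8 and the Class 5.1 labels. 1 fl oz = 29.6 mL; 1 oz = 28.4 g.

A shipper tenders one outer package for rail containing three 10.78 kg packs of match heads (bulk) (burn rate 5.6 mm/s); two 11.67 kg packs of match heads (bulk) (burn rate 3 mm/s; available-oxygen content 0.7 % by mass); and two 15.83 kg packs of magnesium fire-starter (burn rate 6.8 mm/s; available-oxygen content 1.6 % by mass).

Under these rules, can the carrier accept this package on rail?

With burn rate 5.6 mm/s (> 2.5 mm/s), the match heads (bulk) fall in Class 4.1.
Match heads (bulk): burn rate 3 mm/s > 2.5 mm/s → Class 4.1 (Flammable Solid).
With burn rate 6.8 mm/s (> 2.5 mm/s), the magnesium fire-starter falls in Class 4.1.
Total Class 4.1: (three 10.78 kg packs = 32.34 kg) + (two 11.67 kg packs = 23.34 kg) + (two 15.83 kg packs = 31.66 kg) = 87.34 kg.
87.34 kg ≤ 100 kg (rail limit, Class 4.1) — within limit.

Yes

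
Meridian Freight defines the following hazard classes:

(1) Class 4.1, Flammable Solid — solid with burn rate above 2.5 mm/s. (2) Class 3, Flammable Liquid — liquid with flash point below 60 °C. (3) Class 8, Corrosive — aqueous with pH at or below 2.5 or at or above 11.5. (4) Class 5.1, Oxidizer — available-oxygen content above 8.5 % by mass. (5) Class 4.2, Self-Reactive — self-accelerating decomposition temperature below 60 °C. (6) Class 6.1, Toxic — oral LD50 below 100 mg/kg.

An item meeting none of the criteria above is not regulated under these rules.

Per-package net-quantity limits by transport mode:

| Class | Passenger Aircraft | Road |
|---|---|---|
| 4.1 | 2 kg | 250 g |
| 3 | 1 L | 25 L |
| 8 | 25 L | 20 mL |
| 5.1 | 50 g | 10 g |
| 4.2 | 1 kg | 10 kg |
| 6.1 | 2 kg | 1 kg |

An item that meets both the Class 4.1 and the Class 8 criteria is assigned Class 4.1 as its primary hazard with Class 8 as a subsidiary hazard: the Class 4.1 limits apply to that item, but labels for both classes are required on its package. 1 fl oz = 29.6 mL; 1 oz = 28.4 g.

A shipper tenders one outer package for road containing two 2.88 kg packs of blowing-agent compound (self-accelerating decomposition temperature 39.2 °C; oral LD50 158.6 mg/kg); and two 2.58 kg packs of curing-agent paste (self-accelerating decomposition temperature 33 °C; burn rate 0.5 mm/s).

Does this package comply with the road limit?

Self-accelerating decomposition temperature 39.2 °C meets the Class 4.2 criterion (Self-Reactive), so the blowing-agent compound is Class 4.2.
Self-accelerating decomposition temperature 33 °C meets the Class 4.2 criterion (Self-Reactive), so the curing-agent paste is Class 4.2.
Total Class 4.2: (two 2.88 kg packs = 5.76 kg) + (two 2.58 kg packs = 5.16 kg) = 10.92 kg.
10.92 kg > 10 kg (road limit, Class 4.2) — over the limit.

No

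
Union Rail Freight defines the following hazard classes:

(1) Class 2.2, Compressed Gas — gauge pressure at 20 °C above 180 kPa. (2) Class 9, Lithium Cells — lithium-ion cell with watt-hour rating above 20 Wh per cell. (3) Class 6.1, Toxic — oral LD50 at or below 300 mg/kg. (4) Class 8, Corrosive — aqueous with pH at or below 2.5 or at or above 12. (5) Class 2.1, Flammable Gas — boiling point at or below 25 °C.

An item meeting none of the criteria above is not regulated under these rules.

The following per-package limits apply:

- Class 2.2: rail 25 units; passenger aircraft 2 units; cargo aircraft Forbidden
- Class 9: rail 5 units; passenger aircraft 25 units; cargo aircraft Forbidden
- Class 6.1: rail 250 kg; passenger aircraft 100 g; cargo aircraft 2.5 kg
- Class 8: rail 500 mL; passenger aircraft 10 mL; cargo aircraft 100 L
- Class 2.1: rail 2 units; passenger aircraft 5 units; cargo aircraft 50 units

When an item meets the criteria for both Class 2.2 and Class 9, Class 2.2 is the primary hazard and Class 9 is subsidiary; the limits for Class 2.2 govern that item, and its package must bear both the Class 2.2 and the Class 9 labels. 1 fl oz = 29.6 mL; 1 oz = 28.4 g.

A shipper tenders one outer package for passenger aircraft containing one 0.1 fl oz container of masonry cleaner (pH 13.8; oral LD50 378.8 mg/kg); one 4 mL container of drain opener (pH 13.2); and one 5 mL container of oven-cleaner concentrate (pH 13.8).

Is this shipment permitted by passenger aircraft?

pH 13.8 meets the Class 8 criterion (Corrosive), so the masonry cleaner is Class 8.
With pH 13.2 (≥ 12), the drain opener falls in Class 8.
Oven-cleaner concentrate: pH 13.8 ≥ 12 → Class 8 (Corrosive).
Total Class 8: (one 0.1 fl oz container = 2.96 mL) + 4 mL + 5 mL = 11.96 mL.
11.96 mL > 10 mL (passenger aircraft limit, Class 8) — over the limit.

No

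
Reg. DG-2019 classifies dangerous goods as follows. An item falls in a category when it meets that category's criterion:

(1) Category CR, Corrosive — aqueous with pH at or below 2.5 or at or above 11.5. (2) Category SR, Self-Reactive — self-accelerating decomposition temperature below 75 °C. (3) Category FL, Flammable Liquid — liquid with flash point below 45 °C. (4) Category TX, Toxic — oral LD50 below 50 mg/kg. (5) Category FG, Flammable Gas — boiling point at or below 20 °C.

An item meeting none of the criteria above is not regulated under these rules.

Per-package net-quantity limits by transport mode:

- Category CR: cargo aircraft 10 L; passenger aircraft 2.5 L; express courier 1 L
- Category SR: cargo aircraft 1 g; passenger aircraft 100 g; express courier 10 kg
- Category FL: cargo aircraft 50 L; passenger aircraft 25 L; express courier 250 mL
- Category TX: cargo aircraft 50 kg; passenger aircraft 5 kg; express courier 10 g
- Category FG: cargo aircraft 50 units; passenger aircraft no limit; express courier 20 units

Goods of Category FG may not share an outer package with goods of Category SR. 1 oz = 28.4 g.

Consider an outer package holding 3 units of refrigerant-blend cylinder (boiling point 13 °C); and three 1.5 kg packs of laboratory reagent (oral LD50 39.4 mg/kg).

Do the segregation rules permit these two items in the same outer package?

The refrigerant-blend cylinder has boiling point 13 °C, which is ≤ 20 °C, so it is Category FG (Flammable Gas).
The laboratory reagent has oral LD50 39.4 mg/kg, which is < 50 mg/kg, so it is Category TX (Toxic).
No segregation rule bars Category FG with Category TX.

Yes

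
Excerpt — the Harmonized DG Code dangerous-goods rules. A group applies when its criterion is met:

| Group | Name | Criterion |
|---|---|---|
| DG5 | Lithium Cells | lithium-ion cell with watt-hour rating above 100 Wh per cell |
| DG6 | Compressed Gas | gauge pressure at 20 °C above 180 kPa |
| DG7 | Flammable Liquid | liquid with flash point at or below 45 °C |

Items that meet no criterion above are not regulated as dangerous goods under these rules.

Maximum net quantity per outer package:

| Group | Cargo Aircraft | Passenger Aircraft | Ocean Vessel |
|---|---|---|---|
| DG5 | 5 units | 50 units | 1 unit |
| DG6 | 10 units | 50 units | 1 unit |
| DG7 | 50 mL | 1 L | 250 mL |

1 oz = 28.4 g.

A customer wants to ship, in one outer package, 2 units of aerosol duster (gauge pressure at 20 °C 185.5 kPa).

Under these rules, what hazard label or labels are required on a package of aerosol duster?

Aerosol duster: gauge pressure at 20 °C 185.5 kPa > 180 kPa → Group DG6 (Compressed Gas).
Only the Group DG6 label is required.

Group DG6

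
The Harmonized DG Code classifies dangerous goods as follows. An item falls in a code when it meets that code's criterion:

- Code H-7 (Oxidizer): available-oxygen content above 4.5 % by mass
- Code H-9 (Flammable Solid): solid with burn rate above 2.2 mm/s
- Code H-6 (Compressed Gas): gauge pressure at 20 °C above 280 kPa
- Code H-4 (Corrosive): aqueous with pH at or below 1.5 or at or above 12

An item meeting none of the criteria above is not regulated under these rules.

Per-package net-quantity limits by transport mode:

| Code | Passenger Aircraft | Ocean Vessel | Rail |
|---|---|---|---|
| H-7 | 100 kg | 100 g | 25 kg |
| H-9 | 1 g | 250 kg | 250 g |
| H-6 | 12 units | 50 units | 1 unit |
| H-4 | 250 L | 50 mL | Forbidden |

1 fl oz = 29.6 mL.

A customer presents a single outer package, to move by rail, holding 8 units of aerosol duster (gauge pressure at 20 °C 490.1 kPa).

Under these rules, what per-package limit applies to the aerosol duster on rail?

1 unit

With gauge pressure at 20 °C 490.1 kPa (> 280 kPa), the aerosol duster falls in Code H-6.
The rail limit for Code H-6 is 1 unit.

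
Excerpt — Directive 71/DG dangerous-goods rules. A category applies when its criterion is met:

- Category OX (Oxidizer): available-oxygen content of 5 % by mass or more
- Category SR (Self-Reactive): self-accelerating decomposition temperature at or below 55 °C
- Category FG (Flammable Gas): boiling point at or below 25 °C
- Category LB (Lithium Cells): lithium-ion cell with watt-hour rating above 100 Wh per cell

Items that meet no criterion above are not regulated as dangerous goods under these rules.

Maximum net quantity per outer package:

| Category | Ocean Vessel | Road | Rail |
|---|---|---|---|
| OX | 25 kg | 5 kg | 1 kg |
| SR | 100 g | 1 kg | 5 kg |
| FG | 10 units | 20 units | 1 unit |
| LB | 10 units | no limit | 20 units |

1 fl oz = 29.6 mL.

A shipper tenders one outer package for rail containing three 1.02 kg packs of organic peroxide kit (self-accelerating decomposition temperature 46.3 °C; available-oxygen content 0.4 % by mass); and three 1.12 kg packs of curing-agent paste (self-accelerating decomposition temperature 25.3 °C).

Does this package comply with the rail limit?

No

Organic peroxide kit: self-accelerating decomposition temperature 46.3 °C ≤ 55 °C → Category SR (Self-Reactive).
With self-accelerating decomposition temperature 25.3 °C (≤ 55 °C), the curing-agent paste falls in Category SR.
Category SR net quantity: (three 1.02 kg packs = 3.06 kg) + (three 1.12 kg packs = 3.36 kg) = 6.42 kg.
That exceeds the Category SR rail limit of 5 kg.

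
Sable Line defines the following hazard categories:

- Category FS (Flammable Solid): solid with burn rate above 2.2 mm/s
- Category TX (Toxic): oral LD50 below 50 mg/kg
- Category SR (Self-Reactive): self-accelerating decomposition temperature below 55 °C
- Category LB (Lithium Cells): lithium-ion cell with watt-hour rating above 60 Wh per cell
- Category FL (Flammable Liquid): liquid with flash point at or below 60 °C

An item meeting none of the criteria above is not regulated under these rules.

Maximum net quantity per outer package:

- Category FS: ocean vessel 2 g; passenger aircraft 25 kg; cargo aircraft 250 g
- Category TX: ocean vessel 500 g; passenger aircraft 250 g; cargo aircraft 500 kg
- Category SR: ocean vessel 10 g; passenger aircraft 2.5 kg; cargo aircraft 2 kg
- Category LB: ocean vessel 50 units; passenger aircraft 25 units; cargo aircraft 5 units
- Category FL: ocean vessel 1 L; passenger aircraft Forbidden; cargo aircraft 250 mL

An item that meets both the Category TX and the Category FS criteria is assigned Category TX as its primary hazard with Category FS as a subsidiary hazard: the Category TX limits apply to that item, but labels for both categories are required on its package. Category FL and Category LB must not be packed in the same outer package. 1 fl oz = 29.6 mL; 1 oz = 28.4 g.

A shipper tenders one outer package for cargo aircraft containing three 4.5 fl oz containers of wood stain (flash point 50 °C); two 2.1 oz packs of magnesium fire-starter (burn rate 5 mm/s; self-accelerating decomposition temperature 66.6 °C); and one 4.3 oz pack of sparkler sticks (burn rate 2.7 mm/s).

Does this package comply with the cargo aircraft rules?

Flash point 50 °C meets the Category FL criterion (Flammable Liquid), so the wood stain is Category FL.
With burn rate 5 mm/s (> 2.2 mm/s), the magnesium fire-starter falls in Category FS.
With burn rate 2.7 mm/s (> 2.2 mm/s), the sparkler sticks fall in Category FS.
Total Category FS: (two 2.1 oz packs = 119.28 g) + (one 4.3 oz pack = 122.12 g) = 241.4 g.
That is within the Category FS cargo aircraft limit of 250 g.
Category FL quantity: three 4.5 fl oz containers = 399.6 mL.
That exceeds the Category FL cargo aircraft limit of 250 mL.
The segregation rule (Category FL with Category LB) does not apply to Category FS with Category FL.

No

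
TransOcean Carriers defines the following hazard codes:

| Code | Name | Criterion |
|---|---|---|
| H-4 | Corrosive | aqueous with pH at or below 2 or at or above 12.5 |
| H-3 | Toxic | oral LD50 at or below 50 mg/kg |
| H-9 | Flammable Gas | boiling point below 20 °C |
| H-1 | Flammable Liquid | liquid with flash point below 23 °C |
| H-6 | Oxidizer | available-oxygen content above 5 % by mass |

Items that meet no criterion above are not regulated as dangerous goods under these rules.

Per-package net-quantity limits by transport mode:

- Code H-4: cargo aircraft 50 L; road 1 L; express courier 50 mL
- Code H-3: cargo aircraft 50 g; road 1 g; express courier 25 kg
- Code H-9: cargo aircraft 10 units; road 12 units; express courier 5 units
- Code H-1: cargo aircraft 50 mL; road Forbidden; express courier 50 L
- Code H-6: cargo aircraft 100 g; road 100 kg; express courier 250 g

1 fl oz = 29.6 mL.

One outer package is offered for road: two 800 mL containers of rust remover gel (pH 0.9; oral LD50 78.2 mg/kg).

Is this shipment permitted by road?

No

The rust remover gel has pH 0.9, which is ≤ 2, so it is Code H-4 (Corrosive).
Code H-4 quantity: two 800 mL containers = 1.6 L.
That exceeds the Code H-4 road limit of 1 L.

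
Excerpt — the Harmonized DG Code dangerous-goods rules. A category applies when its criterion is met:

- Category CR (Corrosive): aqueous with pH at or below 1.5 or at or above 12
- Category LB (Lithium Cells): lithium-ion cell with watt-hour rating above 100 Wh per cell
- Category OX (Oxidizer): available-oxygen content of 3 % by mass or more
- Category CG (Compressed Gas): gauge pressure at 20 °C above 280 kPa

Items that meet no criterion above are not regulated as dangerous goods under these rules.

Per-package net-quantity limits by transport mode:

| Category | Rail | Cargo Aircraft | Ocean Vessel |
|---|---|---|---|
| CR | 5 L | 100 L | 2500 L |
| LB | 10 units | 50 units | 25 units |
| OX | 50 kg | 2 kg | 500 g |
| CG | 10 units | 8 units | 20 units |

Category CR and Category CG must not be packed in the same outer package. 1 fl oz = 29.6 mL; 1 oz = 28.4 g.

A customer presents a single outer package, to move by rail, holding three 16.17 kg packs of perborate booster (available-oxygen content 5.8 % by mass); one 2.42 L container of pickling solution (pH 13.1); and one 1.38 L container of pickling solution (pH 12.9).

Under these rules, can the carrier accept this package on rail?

The perborate booster has available-oxygen content 5.8 % by mass, which is ≥ 3 % by mass, so it is Category OX (Oxidizer).
Pickling solution: pH 13.1 ≥ 12 → Category CR (Corrosive).
Pickling solution: pH 12.9 ≥ 12 → Category CR (Corrosive).
Total Category CR: 2.42 L + 1.38 L = 3.8 L.
3.8 L is within the rail limit of 5 L for Category CR.
Category OX quantity: three 16.17 kg packs = 48.51 kg.
That is within the Category OX rail limit of 50 kg.
The segregation rule (Category CR with Category CG) does not apply to Category CR with Category OX.
Every hazard category is within its rail limit and no segregation rule is violated.

Yes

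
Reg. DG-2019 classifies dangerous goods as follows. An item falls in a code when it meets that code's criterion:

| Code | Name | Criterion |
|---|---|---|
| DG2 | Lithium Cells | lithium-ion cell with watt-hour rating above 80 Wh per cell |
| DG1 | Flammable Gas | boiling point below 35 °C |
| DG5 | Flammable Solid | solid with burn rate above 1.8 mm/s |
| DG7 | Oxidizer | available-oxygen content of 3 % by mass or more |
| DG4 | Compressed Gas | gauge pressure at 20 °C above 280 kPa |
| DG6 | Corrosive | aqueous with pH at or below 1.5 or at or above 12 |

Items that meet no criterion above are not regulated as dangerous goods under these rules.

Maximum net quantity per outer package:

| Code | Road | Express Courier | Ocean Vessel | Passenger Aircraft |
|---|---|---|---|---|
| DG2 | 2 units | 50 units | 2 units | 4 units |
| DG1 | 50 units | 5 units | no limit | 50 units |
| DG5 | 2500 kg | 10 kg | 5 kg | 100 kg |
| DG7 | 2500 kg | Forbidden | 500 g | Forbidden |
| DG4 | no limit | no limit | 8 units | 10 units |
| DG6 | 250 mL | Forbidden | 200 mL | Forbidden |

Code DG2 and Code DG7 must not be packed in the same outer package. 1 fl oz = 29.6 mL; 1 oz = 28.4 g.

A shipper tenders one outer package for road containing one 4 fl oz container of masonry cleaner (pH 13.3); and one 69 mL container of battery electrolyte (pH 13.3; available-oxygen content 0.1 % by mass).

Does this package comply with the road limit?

pH 13.3 meets the Code DG6 criterion (Corrosive), so the masonry cleaner is Code DG6.
With pH 13.3 (≥ 12), the battery electrolyte falls in Code DG6.
Code DG6 net quantity: (one 4 fl oz container = 118.4 mL) + 69 mL = 187.4 mL.
187.4 mL is within the road limit of 250 mL for Code DG6.

Yes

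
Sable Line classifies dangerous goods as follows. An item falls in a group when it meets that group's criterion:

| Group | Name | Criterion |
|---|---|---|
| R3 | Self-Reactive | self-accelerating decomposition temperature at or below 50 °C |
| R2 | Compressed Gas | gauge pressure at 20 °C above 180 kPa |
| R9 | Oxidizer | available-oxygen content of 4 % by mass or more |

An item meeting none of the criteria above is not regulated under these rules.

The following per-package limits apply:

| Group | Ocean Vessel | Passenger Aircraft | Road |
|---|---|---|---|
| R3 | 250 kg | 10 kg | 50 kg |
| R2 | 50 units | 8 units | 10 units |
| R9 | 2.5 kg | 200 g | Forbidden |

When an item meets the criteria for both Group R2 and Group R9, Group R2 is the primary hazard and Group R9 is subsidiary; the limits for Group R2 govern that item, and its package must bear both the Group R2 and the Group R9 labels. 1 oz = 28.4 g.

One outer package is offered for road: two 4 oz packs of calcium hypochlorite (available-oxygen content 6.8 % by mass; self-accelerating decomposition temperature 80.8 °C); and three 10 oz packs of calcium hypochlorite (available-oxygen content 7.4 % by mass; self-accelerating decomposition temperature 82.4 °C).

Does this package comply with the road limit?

The calcium hypochlorite has available-oxygen content 6.8 % by mass, which is ≥ 4 % by mass, so it is Group R9 (Oxidizer).
The calcium hypochlorite has available-oxygen content 7.4 % by mass, which is ≥ 4 % by mass, so it is Group R9 (Oxidizer).
Total Group R9: (two 4 oz packs = 227.2 g) + (three 10 oz packs = 852 g) = 1079.2 g.
By road, Group R9 is Forbidden regardless of quantity.

No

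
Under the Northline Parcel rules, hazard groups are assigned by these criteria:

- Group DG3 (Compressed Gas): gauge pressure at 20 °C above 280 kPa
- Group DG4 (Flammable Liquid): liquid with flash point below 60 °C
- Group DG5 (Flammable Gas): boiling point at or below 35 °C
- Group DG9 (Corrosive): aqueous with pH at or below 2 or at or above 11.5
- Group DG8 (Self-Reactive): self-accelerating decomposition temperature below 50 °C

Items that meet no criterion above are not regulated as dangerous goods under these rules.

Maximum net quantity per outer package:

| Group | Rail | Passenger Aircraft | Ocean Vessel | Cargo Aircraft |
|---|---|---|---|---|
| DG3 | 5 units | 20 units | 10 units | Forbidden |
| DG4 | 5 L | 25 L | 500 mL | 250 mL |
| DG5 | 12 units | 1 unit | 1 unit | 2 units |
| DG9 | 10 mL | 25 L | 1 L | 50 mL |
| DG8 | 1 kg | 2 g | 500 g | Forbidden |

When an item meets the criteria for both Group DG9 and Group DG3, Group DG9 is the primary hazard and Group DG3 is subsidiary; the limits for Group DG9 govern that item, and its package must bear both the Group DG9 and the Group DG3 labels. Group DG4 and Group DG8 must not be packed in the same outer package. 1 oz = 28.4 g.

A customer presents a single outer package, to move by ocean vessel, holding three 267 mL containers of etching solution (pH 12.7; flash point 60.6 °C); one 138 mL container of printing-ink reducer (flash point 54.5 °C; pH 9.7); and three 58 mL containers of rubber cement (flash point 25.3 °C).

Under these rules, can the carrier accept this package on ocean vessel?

Etching solution: pH 12.7 ≥ 11.5 → Group DG9 (Corrosive).
Flash point 54.5 °C meets the Group DG4 criterion (Flammable Liquid), so the printing-ink reducer is Group DG4.
Flash point 25.3 °C meets the Group DG4 criterion (Flammable Liquid), so the rubber cement is Group DG4.
Group DG4 net quantity: 138 mL + (three 58 mL containers = 174 mL) = 312 mL.
That is within the Group DG4 ocean vessel limit of 500 mL.
Group DG9 quantity: three 267 mL containers = 801 mL.
That is within the Group DG9 ocean vessel limit of 1 L.
The segregation rule (Group DG4 with Group DG8) does not apply to Group DG4 with Group DG9.
Every hazard group is within its ocean vessel limit and no segregation rule is violated.

Yes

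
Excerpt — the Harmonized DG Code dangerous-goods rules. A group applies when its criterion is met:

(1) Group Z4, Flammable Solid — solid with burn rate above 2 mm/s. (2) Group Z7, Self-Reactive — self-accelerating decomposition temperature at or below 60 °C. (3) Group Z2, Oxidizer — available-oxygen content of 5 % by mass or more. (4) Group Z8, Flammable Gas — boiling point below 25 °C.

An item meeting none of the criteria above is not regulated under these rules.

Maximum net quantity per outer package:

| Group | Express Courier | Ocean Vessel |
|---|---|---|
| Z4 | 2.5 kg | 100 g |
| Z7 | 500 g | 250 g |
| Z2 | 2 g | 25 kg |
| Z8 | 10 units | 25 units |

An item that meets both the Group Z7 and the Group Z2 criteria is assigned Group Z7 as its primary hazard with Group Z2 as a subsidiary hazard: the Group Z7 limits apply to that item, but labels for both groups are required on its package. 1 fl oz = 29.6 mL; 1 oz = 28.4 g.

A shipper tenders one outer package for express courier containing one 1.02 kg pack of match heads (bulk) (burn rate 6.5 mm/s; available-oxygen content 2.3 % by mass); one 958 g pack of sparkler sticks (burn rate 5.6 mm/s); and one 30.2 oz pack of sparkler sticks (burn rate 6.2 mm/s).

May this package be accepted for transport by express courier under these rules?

No

With burn rate 6.5 mm/s (> 2 mm/s), the match heads (bulk) fall in Group Z4.
The sparkler sticks have burn rate 5.6 mm/s, which is > 2 mm/s, so they are Group Z4 (Flammable Solid).
With burn rate 6.2 mm/s (> 2 mm/s), the sparkler sticks fall in Group Z4.
Total Group Z4: 1.02 kg + 958 g + (one 30.2 oz pack = 857.68 g) = 2835.68 g.
That exceeds the Group Z4 express courier limit of 2.5 kg.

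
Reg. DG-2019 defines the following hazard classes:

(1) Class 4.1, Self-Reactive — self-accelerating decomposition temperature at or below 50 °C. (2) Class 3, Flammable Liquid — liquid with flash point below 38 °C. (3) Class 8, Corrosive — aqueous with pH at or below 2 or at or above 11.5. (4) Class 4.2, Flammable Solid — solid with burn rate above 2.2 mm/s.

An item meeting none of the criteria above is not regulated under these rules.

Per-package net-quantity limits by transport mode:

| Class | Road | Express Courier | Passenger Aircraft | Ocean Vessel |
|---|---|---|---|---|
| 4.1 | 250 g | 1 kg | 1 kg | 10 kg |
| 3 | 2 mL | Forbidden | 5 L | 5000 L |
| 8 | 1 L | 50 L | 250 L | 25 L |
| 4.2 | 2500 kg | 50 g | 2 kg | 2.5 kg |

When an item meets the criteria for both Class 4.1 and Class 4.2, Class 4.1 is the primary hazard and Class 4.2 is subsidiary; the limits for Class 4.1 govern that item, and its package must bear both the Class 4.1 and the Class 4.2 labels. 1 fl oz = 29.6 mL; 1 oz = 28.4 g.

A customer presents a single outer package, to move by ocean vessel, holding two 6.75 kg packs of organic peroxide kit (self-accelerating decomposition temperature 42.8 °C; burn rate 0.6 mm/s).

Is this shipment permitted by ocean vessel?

Self-accelerating decomposition temperature 42.8 °C meets the Class 4.1 criterion (Self-Reactive), so the organic peroxide kit is Class 4.1.
Class 4.1 quantity: two 6.75 kg packs = 13.5 kg.
13.5 kg > 10 kg (ocean vessel limit, Class 4.1) — over the limit.

No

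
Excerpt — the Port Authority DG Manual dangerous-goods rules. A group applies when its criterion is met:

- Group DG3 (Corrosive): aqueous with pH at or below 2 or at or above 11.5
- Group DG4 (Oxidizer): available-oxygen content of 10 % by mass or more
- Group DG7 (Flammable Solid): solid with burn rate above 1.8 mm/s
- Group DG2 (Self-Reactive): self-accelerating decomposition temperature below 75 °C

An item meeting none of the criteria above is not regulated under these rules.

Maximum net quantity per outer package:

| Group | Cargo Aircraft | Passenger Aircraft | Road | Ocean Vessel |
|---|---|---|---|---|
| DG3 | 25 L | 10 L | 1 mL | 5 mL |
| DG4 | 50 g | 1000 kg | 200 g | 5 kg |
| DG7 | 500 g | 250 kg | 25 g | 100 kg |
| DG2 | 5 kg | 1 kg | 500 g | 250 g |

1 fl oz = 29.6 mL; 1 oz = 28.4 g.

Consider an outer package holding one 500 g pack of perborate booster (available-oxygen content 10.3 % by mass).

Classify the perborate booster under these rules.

Group DG4

The perborate booster has available-oxygen content 10.3 % by mass, which is ≥ 10 % by mass, so it is Group DG4 (Oxidizer).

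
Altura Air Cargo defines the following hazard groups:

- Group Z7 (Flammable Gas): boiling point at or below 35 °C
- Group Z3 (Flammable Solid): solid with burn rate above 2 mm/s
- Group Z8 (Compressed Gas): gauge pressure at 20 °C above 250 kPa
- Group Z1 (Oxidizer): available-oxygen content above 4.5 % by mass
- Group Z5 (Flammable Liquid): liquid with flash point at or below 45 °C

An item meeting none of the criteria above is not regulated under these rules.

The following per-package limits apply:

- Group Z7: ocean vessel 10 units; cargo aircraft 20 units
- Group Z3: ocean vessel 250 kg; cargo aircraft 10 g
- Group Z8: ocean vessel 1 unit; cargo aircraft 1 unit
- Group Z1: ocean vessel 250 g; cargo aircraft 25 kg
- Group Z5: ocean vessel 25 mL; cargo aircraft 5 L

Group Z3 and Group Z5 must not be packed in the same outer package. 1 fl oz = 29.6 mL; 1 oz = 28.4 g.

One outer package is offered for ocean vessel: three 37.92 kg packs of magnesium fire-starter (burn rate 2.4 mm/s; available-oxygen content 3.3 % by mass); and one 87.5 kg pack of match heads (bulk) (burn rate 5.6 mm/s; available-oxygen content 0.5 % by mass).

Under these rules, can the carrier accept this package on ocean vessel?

Yes

The magnesium fire-starter has burn rate 2.4 mm/s, which is > 2 mm/s, so it is Group Z3 (Flammable Solid).
Match heads (bulk): burn rate 5.6 mm/s > 2 mm/s → Group Z3 (Flammable Solid).
Group Z3 net quantity: (three 37.92 kg packs = 113.76 kg) + 87.5 kg = 201.26 kg.
That is within the Group Z3 ocean vessel limit of 250 kg.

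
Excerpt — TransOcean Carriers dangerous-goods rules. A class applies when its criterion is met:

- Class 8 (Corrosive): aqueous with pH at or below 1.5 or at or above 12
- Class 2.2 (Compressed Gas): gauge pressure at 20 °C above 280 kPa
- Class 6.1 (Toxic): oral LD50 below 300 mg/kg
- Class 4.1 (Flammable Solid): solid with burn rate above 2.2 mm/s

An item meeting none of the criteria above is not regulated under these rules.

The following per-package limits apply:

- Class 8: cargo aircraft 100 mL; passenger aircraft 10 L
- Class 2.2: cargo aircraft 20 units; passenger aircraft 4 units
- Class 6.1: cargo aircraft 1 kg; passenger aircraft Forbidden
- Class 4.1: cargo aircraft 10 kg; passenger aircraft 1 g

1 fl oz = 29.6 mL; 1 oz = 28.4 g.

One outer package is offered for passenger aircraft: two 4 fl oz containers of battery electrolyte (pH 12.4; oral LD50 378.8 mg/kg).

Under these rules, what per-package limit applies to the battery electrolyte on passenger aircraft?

10 L

The battery electrolyte has pH 12.4, which is ≥ 12, so it is Class 8 (Corrosive).
The passenger aircraft limit for Class 8 is 10 L.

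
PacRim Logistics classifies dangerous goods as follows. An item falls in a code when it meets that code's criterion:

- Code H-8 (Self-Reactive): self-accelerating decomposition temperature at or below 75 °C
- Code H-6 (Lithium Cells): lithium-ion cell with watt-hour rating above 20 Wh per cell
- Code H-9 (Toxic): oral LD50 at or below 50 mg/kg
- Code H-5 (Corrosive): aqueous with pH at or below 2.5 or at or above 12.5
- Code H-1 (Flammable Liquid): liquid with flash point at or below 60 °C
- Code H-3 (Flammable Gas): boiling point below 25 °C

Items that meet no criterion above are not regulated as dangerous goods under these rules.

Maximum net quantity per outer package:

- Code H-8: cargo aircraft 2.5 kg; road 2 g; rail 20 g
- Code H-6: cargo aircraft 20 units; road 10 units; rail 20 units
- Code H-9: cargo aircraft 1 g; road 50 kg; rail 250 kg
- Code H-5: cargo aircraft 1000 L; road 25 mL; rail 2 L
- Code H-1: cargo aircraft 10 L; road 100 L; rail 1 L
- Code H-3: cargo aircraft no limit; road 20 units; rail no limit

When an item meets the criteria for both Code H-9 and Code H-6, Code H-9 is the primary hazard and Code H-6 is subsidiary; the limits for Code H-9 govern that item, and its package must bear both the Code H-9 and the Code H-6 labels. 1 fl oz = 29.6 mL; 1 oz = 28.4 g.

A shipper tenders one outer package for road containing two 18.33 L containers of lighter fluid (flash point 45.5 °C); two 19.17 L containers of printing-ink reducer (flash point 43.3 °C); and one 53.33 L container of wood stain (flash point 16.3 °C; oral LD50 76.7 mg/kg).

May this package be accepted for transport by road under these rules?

No

Lighter fluid: flash point 45.5 °C ≤ 60 °C → Code H-1 (Flammable Liquid).
Printing-ink reducer: flash point 43.3 °C ≤ 60 °C → Code H-1 (Flammable Liquid).
Wood stain: flash point 16.3 °C ≤ 60 °C → Code H-1 (Flammable Liquid).
Total Code H-1: (two 18.33 L containers = 36.66 L) + (two 19.17 L containers = 38.34 L) + 53.33 L = 128.33 L.
128.33 L > 100 L (road limit, Code H-1) — over the limit.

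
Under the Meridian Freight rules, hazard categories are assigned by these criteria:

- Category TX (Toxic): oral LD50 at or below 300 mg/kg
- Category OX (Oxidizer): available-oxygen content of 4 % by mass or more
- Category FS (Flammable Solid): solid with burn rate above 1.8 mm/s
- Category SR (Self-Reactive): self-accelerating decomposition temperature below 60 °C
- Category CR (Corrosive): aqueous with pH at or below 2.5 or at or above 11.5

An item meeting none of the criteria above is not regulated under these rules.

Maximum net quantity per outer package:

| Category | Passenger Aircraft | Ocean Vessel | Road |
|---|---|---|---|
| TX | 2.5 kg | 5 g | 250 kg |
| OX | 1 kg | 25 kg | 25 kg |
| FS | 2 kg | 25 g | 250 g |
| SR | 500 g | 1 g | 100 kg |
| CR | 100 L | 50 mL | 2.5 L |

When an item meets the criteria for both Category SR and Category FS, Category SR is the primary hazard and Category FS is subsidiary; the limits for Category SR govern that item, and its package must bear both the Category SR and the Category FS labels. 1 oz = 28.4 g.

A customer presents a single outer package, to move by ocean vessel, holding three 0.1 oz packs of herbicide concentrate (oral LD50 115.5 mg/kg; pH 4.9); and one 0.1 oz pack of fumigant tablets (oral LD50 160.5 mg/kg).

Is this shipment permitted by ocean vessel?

No

With oral LD50 115.5 mg/kg (≤ 300 mg/kg), the herbicide concentrate falls in Category TX.
The fumigant tablets have oral LD50 160.5 mg/kg, which is ≤ 300 mg/kg, so they are Category TX (Toxic).
Total Category TX: (three 0.1 oz packs = 8.52 g) + (one 0.1 oz pack = 2.84 g) = 11.36 g.
11.36 g > 5 g (ocean vessel limit, Category TX) — over the limit.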